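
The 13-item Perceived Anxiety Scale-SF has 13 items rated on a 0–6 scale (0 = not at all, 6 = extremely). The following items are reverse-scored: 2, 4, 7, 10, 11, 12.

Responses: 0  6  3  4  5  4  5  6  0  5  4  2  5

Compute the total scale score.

33

Reversing items 2, 4, 7, 10, 11, and 12 with 6 − raw:
Total = 0 + (6−6) + 3 + (6−4) + 5 + 4 + (6−5) + 6 + 0 + (6−5) + (6−4) + (6−2) + 5
      = 0 + 0 + 3 + 2 + 5 + 4 + 1 + 6 + 0 + 1 + 2 + 4 + 5 = 33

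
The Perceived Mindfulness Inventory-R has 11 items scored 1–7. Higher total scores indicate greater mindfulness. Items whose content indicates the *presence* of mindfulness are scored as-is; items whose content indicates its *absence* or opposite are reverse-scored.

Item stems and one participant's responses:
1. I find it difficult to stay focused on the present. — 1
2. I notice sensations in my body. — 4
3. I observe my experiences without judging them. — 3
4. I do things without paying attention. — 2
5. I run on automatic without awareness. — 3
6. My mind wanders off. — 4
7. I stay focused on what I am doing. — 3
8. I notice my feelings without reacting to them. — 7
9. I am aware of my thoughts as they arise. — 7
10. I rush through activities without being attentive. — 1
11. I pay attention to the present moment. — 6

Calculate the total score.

Items 1, 4, 5, 6, 10 describe the absence/opposite of mindfulness → reverse-score.
reverse-coded value = 8 − response.
  item 1: 8 − 1 = 7
  item 2: 4
  item 3: 3
  item 4: 8 − 2 = 6
  item 5: 8 − 3 = 5
  item 6: 8 − 4 = 4
  item 7: 3
  item 8: 7
  item 9: 7
  item 10: 8 − 1 = 7
  item 11: 6
Total = 7 + 4 + 3 + 6 + 5 + 4 + 3 + 7 + 7 + 7 + 6 = 59

59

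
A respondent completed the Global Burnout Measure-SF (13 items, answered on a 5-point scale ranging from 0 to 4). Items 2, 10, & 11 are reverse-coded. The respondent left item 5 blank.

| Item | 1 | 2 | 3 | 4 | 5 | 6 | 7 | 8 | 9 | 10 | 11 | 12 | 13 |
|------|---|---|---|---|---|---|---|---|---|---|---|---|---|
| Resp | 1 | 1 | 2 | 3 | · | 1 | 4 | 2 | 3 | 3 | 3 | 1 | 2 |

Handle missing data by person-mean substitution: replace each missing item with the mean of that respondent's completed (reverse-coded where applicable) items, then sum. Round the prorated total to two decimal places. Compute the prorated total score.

Reverse-coded (on a 0–4 scale, reversed = 4 − raw):
  item 2: 4 − 1 = 3
  item 10: 4 − 3 = 1
  item 11: 4 − 3 = 1
Completed scored items (12 of 13): 1, 3, 2, 3, 1, 4, 2, 3, 1, 1, 1, 2; sum = 24.
Person mean = 24 / 12 ≈ 2.0000
Prorated total = (24 / 12) × 13 = 26.00 (to 2 dp)

26.00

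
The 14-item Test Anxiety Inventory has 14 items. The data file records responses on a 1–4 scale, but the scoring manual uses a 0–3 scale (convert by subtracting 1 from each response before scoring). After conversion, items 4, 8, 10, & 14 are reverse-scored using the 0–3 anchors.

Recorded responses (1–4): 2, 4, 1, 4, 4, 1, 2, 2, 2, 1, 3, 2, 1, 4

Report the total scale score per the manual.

Convert to 0–3: 1, 3, 0, 3, 3, 0, 1, 1, 1, 0, 2, 1, 0, 3
Reverse-coded (reversed = (0+3) − raw = 3 − raw):
  item 4: 3 − 3 = 0
  item 8: 3 − 1 = 2
  item 10: 3 − 0 = 3
  item 14: 3 − 3 = 0
Scored: 1, 3, 0, 0, 3, 0, 1, 2, 1, 3, 2, 1, 0, 0
Total = 17

17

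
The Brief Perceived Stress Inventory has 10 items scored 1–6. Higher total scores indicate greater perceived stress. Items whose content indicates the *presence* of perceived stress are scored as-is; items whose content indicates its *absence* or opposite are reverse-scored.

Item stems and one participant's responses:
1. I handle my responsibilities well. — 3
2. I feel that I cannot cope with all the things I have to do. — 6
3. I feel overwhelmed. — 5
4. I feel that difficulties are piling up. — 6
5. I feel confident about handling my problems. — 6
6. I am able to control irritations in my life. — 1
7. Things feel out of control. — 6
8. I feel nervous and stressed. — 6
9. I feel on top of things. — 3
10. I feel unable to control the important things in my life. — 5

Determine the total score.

Items 1, 5, 6, 9 describe the absence/opposite of perceived stress → reverse-score.
reverse-coded value = 7 − response.
  item 1: 7 − 3 = 4
  item 2: 6
  item 3: 5
  item 4: 6
  item 5: 7 − 6 = 1
  item 6: 7 − 1 = 6
  item 7: 6
  item 8: 6
  item 9: 7 − 3 = 4
  item 10: 5
Total = 4 + 6 + 5 + 6 + 1 + 6 + 6 + 6 + 4 + 5 = 49

49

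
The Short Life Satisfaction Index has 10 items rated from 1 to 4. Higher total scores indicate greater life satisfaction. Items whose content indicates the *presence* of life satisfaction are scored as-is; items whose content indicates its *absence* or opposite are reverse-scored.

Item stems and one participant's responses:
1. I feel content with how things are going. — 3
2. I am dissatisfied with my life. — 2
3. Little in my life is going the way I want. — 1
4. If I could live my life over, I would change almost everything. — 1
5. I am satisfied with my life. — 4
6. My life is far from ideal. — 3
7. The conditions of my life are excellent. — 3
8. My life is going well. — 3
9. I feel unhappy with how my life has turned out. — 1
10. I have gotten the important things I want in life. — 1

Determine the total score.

31

Items 2, 3, 4, 6, 9 describe the absence/opposite of life satisfaction → reverse-score.
reverse-coded value = 5 − response.
  item 1: 3
  item 2: 5 − 2 = 3
  item 3: 5 − 1 = 4
  item 4: 5 − 1 = 4
  item 5: 4
  item 6: 5 − 3 = 2
  item 7: 3
  item 8: 3
  item 9: 5 − 1 = 4
  item 10: 1
Total = 3 + 3 + 4 + 4 + 4 + 2 + 3 + 3 + 4 + 1 = 31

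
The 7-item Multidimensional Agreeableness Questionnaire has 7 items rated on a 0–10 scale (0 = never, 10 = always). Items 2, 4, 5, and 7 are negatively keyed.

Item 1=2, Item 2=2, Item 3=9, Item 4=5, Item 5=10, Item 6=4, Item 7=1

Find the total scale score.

37

Apply reverse scoring (reversed = (0+10) − raw = 10 − raw):
  item 2: 10 − 2 = 8
  item 4: 10 − 5 = 5
  item 5: 10 − 10 = 0
  item 7: 10 − 1 = 9
Scored items: 2, 8, 9, 5, 0, 4, 9
Total = 2 + 8 + 9 + 5 + 0 + 4 + 9 = 37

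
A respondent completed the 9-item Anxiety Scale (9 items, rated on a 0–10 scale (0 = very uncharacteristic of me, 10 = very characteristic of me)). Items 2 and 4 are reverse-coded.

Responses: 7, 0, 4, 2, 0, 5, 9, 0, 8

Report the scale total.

51

Reverse-coded items use 10 − raw:
  item 2: 10 − 0 = 10
  item 4: 10 − 2 = 8
Scored responses: 7, 10, 4, 8, 0, 5, 9, 0, 8
Total = 7 + 10 + 4 + 8 + 0 + 5 + 9 + 0 + 8 = 51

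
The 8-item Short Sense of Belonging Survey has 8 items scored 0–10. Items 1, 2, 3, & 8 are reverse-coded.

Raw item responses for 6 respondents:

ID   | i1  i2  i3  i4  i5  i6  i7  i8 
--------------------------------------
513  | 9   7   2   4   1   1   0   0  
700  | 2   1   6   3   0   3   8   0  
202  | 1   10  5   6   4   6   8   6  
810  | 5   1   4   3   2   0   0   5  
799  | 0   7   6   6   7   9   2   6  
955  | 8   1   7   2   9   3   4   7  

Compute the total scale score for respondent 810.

30

Respondent 810 raw: 5, 1, 4, 3, 2, 0, 0, 5.
Reverse-coded (reversed = (0+10) − raw = 10 − raw):
  item 1: 10 − 5 = 5
  item 2: 10 − 1 = 9
  item 3: 10 − 4 = 6
  item 4: 3
  item 5: 2
  item 6: 0
  item 7: 0
  item 8: 10 − 5 = 5
Sum = 5 + 9 + 6 + 3 + 2 + 0 + 0 + 5 = 30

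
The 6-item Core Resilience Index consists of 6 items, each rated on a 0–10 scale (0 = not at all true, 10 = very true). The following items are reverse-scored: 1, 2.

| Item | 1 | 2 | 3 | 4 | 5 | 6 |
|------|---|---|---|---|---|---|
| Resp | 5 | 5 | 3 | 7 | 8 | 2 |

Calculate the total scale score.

30

Raw sum = 30. Reverse-scored items: 1, 2; their raw sum = 10.
Each reversal replaces raw with 10 − raw, changing the total by 10 − 2·raw per item.
Total = 30 + 2·10 − 2·10 = 30 + 20 − 20 = 30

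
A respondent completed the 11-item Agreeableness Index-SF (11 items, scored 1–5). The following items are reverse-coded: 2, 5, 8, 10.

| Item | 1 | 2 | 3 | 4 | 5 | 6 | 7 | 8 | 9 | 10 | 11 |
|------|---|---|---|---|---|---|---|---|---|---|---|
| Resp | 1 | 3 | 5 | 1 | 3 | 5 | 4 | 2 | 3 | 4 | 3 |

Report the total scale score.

34

Raw sum = 34. Reverse-coded items: 2, 5, 8, 10; their raw sum = 12.
Each reversal replaces raw with 6 − raw, changing the total by 6 − 2·raw per item.
Total = 34 + 4·6 − 2·12 = 34 + 24 − 24 = 34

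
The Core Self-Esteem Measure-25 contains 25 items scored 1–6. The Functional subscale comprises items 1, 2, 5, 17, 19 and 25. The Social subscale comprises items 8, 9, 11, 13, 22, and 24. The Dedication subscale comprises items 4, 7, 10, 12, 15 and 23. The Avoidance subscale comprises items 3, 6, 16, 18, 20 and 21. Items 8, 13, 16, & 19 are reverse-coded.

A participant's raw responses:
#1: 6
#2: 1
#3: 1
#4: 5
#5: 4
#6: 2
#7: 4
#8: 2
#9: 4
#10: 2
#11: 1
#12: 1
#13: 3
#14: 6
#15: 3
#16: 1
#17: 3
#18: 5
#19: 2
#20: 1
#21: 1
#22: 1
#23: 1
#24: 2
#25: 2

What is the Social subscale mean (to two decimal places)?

2.83

Social items: 8, 9, 11, 13, 22, 24.
Of these, items 8 & 13 are reverse-coded; reverse-coded value = 7 − response.
  item 8: 7 − 2 = 5
  item 9: 4
  item 11: 1
  item 13: 7 − 3 = 4
  item 22: 1
  item 24: 2
Sum = 5 + 4 + 1 + 4 + 1 + 2 = 17
Mean = 17 / 6 = 2.83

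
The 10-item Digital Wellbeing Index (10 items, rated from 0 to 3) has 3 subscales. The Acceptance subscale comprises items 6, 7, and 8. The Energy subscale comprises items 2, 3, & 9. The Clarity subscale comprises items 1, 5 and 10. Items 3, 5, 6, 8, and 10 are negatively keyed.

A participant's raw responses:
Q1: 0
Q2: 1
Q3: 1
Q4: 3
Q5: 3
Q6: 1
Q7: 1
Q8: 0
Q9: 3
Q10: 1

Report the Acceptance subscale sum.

Acceptance items: 6, 7, 8.
Of these, items 6 and 8 are negatively keyed; reversed = (0+3) − raw = 3 − raw.
  item 6: 3 − 1 = 2
  item 7: 1
  item 8: 3 − 0 = 3
Sum = 2 + 1 + 3 = 6

6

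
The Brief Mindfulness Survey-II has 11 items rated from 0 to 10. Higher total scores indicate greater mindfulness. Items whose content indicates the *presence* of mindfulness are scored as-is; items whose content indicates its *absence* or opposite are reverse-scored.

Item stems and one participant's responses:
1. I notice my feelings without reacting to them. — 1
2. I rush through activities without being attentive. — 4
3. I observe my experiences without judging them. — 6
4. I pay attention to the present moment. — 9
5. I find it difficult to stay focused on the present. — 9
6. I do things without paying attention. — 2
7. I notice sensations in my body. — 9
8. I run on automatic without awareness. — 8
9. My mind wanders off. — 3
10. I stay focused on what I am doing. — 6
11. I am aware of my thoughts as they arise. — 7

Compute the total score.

62

Items 2, 5, 6, 8, 9 describe the absence/opposite of mindfulness → reverse-score.
reversed = (0+10) − raw = 10 − raw.
  item 1: 1
  item 2: 10 − 4 = 6
  item 3: 6
  item 4: 9
  item 5: 10 − 9 = 1
  item 6: 10 − 2 = 8
  item 7: 9
  item 8: 10 − 8 = 2
  item 9: 10 − 3 = 7
  item 10: 6
  item 11: 7
Total = 1 + 6 + 6 + 9 + 1 + 8 + 9 + 2 + 7 + 6 + 7 = 62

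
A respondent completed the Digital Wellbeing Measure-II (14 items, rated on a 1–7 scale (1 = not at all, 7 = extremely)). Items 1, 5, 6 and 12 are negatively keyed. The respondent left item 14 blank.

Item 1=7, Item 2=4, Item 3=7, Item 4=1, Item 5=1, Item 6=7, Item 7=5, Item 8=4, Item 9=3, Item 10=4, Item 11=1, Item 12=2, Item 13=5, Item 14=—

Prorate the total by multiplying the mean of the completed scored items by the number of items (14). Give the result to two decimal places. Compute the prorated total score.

52.77

Reverse-coded (reverse-coded value = 8 − response):
  item 1: 8 − 7 = 1
  item 5: 8 − 1 = 7
  item 6: 8 − 7 = 1
  item 12: 8 − 2 = 6
Completed scored items (13 of 14): 1, 4, 7, 1, 7, 1, 5, 4, 3, 4, 1, 6, 5; sum = 49.
Person mean = 49 / 13 ≈ 3.7692
Prorated total = (49 / 13) × 14 = 52.77 (to 2 dp)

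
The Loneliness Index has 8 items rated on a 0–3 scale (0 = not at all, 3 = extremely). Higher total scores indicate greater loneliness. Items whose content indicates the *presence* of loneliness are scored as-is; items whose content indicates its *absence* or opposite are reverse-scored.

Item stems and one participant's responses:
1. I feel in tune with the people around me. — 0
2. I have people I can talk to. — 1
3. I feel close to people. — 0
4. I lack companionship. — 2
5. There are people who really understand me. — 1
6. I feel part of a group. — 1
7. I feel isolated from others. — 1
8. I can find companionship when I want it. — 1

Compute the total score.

Items 1, 2, 3, 5, 6, 8 describe the absence/opposite of loneliness → reverse-score.
reversed = (0+3) − raw = 3 − raw.
  item 1: 3 − 0 = 3
  item 2: 3 − 1 = 2
  item 3: 3 − 0 = 3
  item 4: 2
  item 5: 3 − 1 = 2
  item 6: 3 − 1 = 2
  item 7: 1
  item 8: 3 − 1 = 2
Total = 3 + 2 + 3 + 2 + 2 + 2 + 1 + 2 = 17

17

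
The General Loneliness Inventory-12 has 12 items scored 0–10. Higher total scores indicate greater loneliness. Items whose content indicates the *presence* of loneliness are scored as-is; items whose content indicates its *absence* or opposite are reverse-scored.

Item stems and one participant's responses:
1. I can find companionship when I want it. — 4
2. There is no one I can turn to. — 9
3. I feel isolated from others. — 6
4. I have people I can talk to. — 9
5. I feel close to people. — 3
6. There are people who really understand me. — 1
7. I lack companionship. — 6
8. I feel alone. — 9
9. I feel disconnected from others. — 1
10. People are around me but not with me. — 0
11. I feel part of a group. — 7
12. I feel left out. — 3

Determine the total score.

Items 1, 4, 5, 6, 11 describe the absence/opposite of loneliness → reverse-score.
reverse-coded value = 10 − response.
  item 1: 10 − 4 = 6
  item 2: 9
  item 3: 6
  item 4: 10 − 9 = 1
  item 5: 10 − 3 = 7
  item 6: 10 − 1 = 9
  item 7: 6
  item 8: 9
  item 9: 1
  item 10: 0
  item 11: 10 − 7 = 3
  item 12: 3
Total = 6 + 9 + 6 + 1 + 7 + 9 + 6 + 9 + 1 + 0 + 3 + 3 = 60

60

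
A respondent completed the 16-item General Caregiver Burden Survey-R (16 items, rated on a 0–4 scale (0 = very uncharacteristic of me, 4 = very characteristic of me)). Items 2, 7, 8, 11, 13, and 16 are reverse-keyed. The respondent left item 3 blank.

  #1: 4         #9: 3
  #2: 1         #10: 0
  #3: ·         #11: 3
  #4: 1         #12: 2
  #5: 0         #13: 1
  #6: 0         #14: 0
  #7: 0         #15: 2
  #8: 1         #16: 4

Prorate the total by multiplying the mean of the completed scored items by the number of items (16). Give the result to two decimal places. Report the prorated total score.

27.73

Reverse-coded (on a 0–4 scale, reversed = 4 − raw):
  item 2: 4 − 1 = 3
  item 7: 4 − 0 = 4
  item 8: 4 − 1 = 3
  item 11: 4 − 3 = 1
  item 13: 4 − 1 = 3
  item 16: 4 − 4 = 0
Completed scored items (15 of 16): 4, 3, 1, 0, 0, 4, 3, 3, 0, 1, 2, 3, 0, 2, 0; sum = 26.
Person mean = 26 / 15 ≈ 1.7333
Prorated total = (26 / 15) × 16 = 27.73 (to 2 dp)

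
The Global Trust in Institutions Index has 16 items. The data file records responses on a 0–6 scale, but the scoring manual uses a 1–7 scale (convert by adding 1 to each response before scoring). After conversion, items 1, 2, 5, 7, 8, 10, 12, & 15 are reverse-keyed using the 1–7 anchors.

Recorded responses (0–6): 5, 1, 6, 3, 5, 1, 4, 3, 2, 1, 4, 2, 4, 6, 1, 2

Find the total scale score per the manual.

70

Convert to 1–7: 6, 2, 7, 4, 6, 2, 5, 4, 3, 2, 5, 3, 5, 7, 2, 3
Reverse-coded (reversed = (1+7) − raw = 8 − raw):
  item 1: 8 − 6 = 2
  item 2: 8 − 2 = 6
  item 5: 8 − 6 = 2
  item 7: 8 − 5 = 3
  item 8: 8 − 4 = 4
  item 10: 8 − 2 = 6
  item 12: 8 − 3 = 5
  item 15: 8 − 2 = 6
Scored: 2, 6, 7, 4, 2, 2, 3, 4, 3, 6, 5, 5, 5, 7, 6, 3
Total = 70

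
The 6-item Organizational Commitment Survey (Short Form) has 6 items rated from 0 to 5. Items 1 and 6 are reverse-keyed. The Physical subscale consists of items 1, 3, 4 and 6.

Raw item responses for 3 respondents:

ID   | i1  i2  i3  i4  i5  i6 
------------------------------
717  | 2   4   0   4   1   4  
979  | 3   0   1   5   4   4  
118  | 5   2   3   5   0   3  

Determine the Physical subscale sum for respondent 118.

Respondent 118 raw: 5, 2, 3, 5, 0, 3.
Physical items: 1, 3, 4, 6.
Reverse-coded (reversed = (0+5) − raw = 5 − raw):
  item 1: 5 − 5 = 0
  item 3: 3
  item 4: 5
  item 6: 5 − 3 = 2
Sum = 0 + 3 + 5 + 2 = 10

10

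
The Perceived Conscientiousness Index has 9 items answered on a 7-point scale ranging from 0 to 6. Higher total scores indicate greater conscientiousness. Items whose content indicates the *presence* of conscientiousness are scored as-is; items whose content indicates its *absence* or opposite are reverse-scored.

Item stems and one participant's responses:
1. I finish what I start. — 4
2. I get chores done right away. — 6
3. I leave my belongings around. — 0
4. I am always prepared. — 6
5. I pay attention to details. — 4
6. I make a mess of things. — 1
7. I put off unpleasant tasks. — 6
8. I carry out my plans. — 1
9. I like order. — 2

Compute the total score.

Items 3, 6, 7 describe the absence/opposite of conscientiousness → reverse-score.
reverse-coded value = 6 − response.
  item 1: 4
  item 2: 6
  item 3: 6 − 0 = 6
  item 4: 6
  item 5: 4
  item 6: 6 − 1 = 5
  item 7: 6 − 6 = 0
  item 8: 1
  item 9: 2
Total = 4 + 6 + 6 + 6 + 4 + 5 + 0 + 1 + 2 = 34

34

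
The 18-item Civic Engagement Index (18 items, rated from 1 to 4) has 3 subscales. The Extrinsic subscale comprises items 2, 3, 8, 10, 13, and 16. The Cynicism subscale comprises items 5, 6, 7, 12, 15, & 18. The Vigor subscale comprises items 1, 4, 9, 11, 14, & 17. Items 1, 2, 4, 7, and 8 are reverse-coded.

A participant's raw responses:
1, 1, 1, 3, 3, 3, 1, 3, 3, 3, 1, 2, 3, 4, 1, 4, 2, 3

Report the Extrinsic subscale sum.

17

Extrinsic items: 2, 3, 8, 10, 13, 16.
Of these, items 2 and 8 are reverse-coded; on a 1–4 scale, reversed = 5 − raw.
  item 2: 5 − 1 = 4
  item 3: 1
  item 8: 5 − 3 = 2
  item 10: 3
  item 13: 3
  item 16: 4
Sum = 4 + 1 + 2 + 3 + 3 + 4 = 17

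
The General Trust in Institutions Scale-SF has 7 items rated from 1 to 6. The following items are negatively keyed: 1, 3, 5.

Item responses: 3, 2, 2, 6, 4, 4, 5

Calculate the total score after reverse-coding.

29

Raw sum = 26. Negatively keyed items: 1, 3, 5; their raw sum = 9.
Each reversal replaces raw with 7 − raw, changing the total by 7 − 2·raw per item.
Total = 26 + 3·7 − 2·9 = 26 + 21 − 18 = 29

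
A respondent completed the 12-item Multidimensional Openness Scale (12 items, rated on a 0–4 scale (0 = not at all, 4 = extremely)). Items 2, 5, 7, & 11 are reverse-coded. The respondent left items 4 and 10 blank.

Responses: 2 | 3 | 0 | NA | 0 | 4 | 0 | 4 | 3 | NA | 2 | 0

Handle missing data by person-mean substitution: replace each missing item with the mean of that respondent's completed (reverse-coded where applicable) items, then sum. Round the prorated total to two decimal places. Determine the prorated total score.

28.80

Reverse-coded (reversed = (0+4) − raw = 4 − raw):
  item 2: 4 − 3 = 1
  item 5: 4 − 0 = 4
  item 7: 4 − 0 = 4
  item 11: 4 − 2 = 2
Completed scored items (10 of 12): 2, 1, 0, 4, 4, 4, 4, 3, 2, 0; sum = 24.
Person mean = 24 / 10 ≈ 2.4000
Prorated total = (24 / 10) × 12 = 28.80 (to 2 dp)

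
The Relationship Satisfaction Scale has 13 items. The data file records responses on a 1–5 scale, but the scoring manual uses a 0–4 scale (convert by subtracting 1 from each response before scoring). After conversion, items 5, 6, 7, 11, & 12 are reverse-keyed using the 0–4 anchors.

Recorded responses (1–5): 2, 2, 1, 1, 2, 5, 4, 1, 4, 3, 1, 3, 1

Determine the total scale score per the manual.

Convert to 0–4: 1, 1, 0, 0, 1, 4, 3, 0, 3, 2, 0, 2, 0
Reverse-coded (reversed = (0+4) − raw = 4 − raw):
  item 5: 4 − 1 = 3
  item 6: 4 − 4 = 0
  item 7: 4 − 3 = 1
  item 11: 4 − 0 = 4
  item 12: 4 − 2 = 2
Scored: 1, 1, 0, 0, 3, 0, 1, 0, 3, 2, 4, 2, 0
Total = 17

17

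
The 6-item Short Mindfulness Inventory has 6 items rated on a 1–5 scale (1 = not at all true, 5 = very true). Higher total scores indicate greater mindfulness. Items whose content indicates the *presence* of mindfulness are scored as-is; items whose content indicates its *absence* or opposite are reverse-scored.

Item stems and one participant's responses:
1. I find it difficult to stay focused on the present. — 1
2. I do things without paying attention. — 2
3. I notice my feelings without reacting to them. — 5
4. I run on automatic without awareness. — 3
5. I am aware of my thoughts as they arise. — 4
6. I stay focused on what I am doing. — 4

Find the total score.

Items 1, 2, 4 describe the absence/opposite of mindfulness → reverse-score.
reverse-coded value = 6 − response.
  item 1: 6 − 1 = 5
  item 2: 6 − 2 = 4
  item 3: 5
  item 4: 6 − 3 = 3
  item 5: 4
  item 6: 4
Total = 5 + 4 + 5 + 3 + 4 + 4 = 25

25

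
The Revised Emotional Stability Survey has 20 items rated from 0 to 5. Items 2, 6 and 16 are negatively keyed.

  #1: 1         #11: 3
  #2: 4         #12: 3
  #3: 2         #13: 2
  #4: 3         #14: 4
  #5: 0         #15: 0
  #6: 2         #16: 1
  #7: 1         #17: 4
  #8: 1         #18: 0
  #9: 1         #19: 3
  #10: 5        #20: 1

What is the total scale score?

42

Reversing items 2, 6, & 16 with 5 − raw:
Total = 1 + (5−4) + 2 + 3 + 0 + (5−2) + 1 + 1 + 1 + 5 + 3 + 3 + 2 + 4 + 0 + (5−1) + 4 + 0 + 3 + 1
      = 1 + 1 + 2 + 3 + 0 + 3 + 1 + 1 + 1 + 5 + 3 + 3 + 2 + 4 + 0 + 4 + 4 + 0 + 3 + 1 = 42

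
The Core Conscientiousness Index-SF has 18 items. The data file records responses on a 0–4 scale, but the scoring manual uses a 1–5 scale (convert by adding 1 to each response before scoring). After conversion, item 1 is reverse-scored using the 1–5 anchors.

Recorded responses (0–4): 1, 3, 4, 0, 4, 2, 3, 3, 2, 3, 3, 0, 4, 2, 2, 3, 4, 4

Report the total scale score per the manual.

Convert to 1–5: 2, 4, 5, 1, 5, 3, 4, 4, 3, 4, 4, 1, 5, 3, 3, 4, 5, 5
Reverse-coded (reversed = (1+5) − raw = 6 − raw):
  item 1: 6 − 2 = 4
Scored: 4, 4, 5, 1, 5, 3, 4, 4, 3, 4, 4, 1, 5, 3, 3, 4, 5, 5
Total = 67

67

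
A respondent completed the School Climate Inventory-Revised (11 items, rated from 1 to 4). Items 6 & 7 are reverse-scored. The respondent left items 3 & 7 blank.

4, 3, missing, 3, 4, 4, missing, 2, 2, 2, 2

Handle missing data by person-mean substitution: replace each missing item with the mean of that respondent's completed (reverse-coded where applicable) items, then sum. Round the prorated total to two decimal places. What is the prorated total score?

28.11

Reverse-coded (reversed = (1+4) − raw = 5 − raw):
  item 6: 5 − 4 = 1
Completed scored items (9 of 11): 4, 3, 3, 4, 1, 2, 2, 2, 2; sum = 23.
Person mean = 23 / 9 ≈ 2.5556
Prorated total = (23 / 9) × 11 = 28.11 (to 2 dp)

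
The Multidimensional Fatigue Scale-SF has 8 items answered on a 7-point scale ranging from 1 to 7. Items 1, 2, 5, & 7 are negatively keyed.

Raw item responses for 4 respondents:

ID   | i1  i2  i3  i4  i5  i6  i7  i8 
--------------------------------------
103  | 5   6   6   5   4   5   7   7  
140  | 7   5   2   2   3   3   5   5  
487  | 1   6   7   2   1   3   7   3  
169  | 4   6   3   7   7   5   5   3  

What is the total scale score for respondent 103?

33

Respondent 103 raw: 5, 6, 6, 5, 4, 5, 7, 7.
Reverse-coded (on a 1–7 scale, reversed = 8 − raw):
  item 1: 8 − 5 = 3
  item 2: 8 − 6 = 2
  item 3: 6
  item 4: 5
  item 5: 8 − 4 = 4
  item 6: 5
  item 7: 8 − 7 = 1
  item 8: 7
Sum = 3 + 2 + 6 + 5 + 4 + 5 + 1 + 7 = 33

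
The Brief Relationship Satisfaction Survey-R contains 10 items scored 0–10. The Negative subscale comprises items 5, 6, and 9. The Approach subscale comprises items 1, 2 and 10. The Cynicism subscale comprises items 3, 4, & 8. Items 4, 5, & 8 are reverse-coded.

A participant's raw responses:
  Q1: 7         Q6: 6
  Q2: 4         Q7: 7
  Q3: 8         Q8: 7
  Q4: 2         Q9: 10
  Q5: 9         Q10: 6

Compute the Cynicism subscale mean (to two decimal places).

Cynicism items: 3, 4, 8.
Of these, items 4 and 8 are reverse-coded; on a 0–10 scale, reversed = 10 − raw.
  item 3: 8
  item 4: 10 − 2 = 8
  item 8: 10 − 7 = 3
Sum = 8 + 8 + 3 = 19
Mean = 19 / 3 = 6.33

6.33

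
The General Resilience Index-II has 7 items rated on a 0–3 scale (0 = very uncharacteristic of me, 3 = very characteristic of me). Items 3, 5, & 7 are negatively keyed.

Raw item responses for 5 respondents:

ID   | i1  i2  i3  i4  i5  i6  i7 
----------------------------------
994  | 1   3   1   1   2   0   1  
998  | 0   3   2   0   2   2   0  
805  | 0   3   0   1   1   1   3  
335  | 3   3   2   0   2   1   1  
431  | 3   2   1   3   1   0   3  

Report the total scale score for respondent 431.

Respondent 431 raw: 3, 2, 1, 3, 1, 0, 3.
Reverse-coded (on a 0–3 scale, reversed = 3 − raw):
  item 1: 3
  item 2: 2
  item 3: 3 − 1 = 2
  item 4: 3
  item 5: 3 − 1 = 2
  item 6: 0
  item 7: 3 − 3 = 0
Sum = 3 + 2 + 2 + 3 + 2 + 0 + 0 = 12

12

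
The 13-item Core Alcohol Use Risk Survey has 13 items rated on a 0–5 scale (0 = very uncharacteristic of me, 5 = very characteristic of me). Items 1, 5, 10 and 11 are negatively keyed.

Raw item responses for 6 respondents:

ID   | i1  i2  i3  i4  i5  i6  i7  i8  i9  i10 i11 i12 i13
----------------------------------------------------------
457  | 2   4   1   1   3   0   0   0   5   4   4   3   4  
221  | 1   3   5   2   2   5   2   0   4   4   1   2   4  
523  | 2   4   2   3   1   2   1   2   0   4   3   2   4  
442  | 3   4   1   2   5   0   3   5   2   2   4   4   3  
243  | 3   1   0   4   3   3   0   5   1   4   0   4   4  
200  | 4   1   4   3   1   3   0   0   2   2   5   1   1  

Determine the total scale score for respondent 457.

Respondent 457 raw: 2, 4, 1, 1, 3, 0, 0, 0, 5, 4, 4, 3, 4.
Reverse-coded (on a 0–5 scale, reversed = 5 − raw):
  item 1: 5 − 2 = 3
  item 2: 4
  item 3: 1
  item 4: 1
  item 5: 5 − 3 = 2
  item 6: 0
  item 7: 0
  item 8: 0
  item 9: 5
  item 10: 5 − 4 = 1
  item 11: 5 − 4 = 1
  item 12: 3
  item 13: 4
Sum = 3 + 4 + 1 + 1 + 2 + 0 + 0 + 0 + 5 + 1 + 1 + 3 + 4 = 25

25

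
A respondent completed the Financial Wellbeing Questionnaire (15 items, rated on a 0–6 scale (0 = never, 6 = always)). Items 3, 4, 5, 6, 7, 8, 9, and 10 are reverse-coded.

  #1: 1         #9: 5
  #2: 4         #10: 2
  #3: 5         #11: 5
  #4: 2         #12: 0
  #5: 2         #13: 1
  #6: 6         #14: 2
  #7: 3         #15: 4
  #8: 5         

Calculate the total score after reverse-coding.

Apply reverse scoring (reversed = (0+6) − raw = 6 − raw):
  item 3: 6 − 5 = 1
  item 4: 6 − 2 = 4
  item 5: 6 − 2 = 4
  item 6: 6 − 6 = 0
  item 7: 6 − 3 = 3
  item 8: 6 − 5 = 1
  item 9: 6 − 5 = 1
  item 10: 6 − 2 = 4
Scored items: 1, 4, 1, 4, 4, 0, 3, 1, 1, 4, 5, 0, 1, 2, 4
Total = 1 + 4 + 1 + 4 + 4 + 0 + 3 + 1 + 1 + 4 + 5 + 0 + 1 + 2 + 4 = 35

35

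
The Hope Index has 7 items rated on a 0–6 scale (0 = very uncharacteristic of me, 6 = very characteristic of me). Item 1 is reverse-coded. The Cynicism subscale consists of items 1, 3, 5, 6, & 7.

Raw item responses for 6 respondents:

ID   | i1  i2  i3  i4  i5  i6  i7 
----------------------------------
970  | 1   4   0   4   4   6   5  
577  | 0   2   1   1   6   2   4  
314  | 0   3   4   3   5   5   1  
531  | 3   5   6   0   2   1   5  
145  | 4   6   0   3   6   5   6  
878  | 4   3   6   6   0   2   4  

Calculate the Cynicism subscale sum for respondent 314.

21

Respondent 314 raw: 0, 3, 4, 3, 5, 5, 1.
Cynicism items: 1, 3, 5, 6, 7.
Reverse-coded (on a 0–6 scale, reversed = 6 − raw):
  item 1: 6 − 0 = 6
  item 3: 4
  item 5: 5
  item 6: 5
  item 7: 1
Sum = 6 + 4 + 5 + 5 + 1 = 21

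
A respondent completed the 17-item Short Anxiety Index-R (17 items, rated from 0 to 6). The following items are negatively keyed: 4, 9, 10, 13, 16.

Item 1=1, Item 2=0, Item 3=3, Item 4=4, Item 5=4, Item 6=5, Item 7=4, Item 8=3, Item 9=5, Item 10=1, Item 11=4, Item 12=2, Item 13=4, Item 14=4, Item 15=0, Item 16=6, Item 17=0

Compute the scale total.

40

Reversing items 4, 9, 10, 13, and 16 with 6 − raw:
Total = 1 + 0 + 3 + (6−4) + 4 + 5 + 4 + 3 + (6−5) + (6−1) + 4 + 2 + (6−4) + 4 + 0 + (6−6) + 0
      = 1 + 0 + 3 + 2 + 4 + 5 + 4 + 3 + 1 + 5 + 4 + 2 + 2 + 4 + 0 + 0 + 0 = 40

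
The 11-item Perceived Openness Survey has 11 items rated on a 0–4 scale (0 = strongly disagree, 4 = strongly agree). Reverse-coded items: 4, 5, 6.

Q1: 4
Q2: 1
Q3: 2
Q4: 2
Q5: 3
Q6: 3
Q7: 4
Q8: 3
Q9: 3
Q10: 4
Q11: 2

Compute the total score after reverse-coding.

Reverse-coded items use 4 − raw:
  item 4: 4 − 2 = 2
  item 5: 4 − 3 = 1
  item 6: 4 − 3 = 1
Scored items: 4, 1, 2, 2, 1, 1, 4, 3, 3, 4, 2
Total = 4 + 1 + 2 + 2 + 1 + 1 + 4 + 3 + 3 + 4 + 2 = 27

27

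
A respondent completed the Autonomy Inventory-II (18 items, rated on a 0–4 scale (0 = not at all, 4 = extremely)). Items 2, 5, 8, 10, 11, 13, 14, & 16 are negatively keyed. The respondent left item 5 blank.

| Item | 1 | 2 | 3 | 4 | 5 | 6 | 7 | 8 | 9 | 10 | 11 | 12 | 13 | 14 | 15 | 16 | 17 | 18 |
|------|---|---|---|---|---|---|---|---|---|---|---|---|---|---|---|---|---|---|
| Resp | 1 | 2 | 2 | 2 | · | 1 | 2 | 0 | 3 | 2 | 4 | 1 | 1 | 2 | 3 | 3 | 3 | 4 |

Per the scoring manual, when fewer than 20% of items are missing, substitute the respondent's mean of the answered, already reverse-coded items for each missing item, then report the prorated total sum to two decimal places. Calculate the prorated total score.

38.12

Reverse-coded (reverse-coded value = 4 − response):
  item 2: 4 − 2 = 2
  item 8: 4 − 0 = 4
  item 10: 4 − 2 = 2
  item 11: 4 − 4 = 0
  item 13: 4 − 1 = 3
  item 14: 4 − 2 = 2
  item 16: 4 − 3 = 1
Completed scored items (17 of 18): 1, 2, 2, 2, 1, 2, 4, 3, 2, 0, 1, 3, 2, 3, 1, 3, 4; sum = 36.
Person mean = 36 / 17 ≈ 2.1176
Prorated total = (36 / 17) × 18 = 38.12 (to 2 dp)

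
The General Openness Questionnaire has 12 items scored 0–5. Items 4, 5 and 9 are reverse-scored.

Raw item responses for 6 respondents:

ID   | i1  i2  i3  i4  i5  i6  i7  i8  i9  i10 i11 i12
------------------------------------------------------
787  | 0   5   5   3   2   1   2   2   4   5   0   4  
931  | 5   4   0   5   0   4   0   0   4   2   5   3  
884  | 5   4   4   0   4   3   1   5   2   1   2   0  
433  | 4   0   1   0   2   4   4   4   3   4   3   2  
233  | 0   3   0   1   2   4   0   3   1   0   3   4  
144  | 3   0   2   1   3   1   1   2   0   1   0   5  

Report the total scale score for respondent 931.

Respondent 931 raw: 5, 4, 0, 5, 0, 4, 0, 0, 4, 2, 5, 3.
Reverse-coded (reversed = (0+5) − raw = 5 − raw):
  item 1: 5
  item 2: 4
  item 3: 0
  item 4: 5 − 5 = 0
  item 5: 5 − 0 = 5
  item 6: 4
  item 7: 0
  item 8: 0
  item 9: 5 − 4 = 1
  item 10: 2
  item 11: 5
  item 12: 3
Sum = 5 + 4 + 0 + 0 + 5 + 4 + 0 + 0 + 1 + 2 + 5 + 3 = 29

29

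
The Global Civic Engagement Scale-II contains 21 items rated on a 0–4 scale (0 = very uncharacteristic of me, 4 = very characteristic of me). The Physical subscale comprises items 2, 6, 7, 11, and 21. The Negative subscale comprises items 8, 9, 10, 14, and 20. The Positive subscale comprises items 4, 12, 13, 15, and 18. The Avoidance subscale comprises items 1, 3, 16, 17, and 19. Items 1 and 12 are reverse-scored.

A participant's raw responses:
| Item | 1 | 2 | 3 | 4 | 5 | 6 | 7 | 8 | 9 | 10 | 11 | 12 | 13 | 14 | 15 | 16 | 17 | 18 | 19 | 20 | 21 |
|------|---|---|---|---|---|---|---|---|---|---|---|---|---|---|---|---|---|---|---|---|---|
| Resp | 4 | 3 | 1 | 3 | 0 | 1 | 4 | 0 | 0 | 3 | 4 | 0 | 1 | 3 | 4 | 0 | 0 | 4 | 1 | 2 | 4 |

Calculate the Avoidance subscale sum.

Avoidance items: 1, 3, 16, 17, 19.
Of these, item 1 is reverse-scored; on a 0–4 scale, reversed = 4 − raw.
  item 1: 4 − 4 = 0
  item 3: 1
  item 16: 0
  item 17: 0
  item 19: 1
Sum = 0 + 1 + 0 + 0 + 1 = 2

2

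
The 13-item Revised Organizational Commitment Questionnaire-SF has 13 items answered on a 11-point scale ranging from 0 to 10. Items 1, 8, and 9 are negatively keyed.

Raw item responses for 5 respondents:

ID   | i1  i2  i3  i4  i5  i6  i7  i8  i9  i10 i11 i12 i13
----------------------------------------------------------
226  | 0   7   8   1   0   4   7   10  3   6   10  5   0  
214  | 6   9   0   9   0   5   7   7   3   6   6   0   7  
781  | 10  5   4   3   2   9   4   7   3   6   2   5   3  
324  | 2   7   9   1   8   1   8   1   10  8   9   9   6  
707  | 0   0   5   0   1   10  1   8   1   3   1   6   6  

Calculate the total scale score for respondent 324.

83

Respondent 324 raw: 2, 7, 9, 1, 8, 1, 8, 1, 10, 8, 9, 9, 6.
Reverse-coded (reverse-coded value = 10 − response):
  item 1: 10 − 2 = 8
  item 2: 7
  item 3: 9
  item 4: 1
  item 5: 8
  item 6: 1
  item 7: 8
  item 8: 10 − 1 = 9
  item 9: 10 − 10 = 0
  item 10: 8
  item 11: 9
  item 12: 9
  item 13: 6
Sum = 8 + 7 + 9 + 1 + 8 + 1 + 8 + 9 + 0 + 8 + 9 + 9 + 6 = 83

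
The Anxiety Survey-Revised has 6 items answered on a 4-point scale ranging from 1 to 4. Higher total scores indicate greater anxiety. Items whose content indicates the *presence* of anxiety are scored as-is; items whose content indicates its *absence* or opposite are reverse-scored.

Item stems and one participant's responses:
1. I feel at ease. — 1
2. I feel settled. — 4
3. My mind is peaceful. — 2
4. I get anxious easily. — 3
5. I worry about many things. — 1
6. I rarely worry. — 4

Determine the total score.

Items 1, 2, 3, 6 describe the absence/opposite of anxiety → reverse-score.
reversed = (1+4) − raw = 5 − raw.
  item 1: 5 − 1 = 4
  item 2: 5 − 4 = 1
  item 3: 5 − 2 = 3
  item 4: 3
  item 5: 1
  item 6: 5 − 4 = 1
Total = 4 + 1 + 3 + 3 + 1 + 1 = 13

13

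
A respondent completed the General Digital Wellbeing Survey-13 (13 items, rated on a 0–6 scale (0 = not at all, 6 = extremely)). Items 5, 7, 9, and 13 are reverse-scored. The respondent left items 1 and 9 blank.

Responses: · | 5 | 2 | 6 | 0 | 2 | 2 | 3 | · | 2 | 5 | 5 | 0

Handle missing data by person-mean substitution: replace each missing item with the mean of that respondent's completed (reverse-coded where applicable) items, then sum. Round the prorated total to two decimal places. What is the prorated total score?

54.36

Reverse-coded (reverse-coded value = 6 − response):
  item 5: 6 − 0 = 6
  item 7: 6 − 2 = 4
  item 13: 6 − 0 = 6
Completed scored items (11 of 13): 5, 2, 6, 6, 2, 4, 3, 2, 5, 5, 6; sum = 46.
Person mean = 46 / 11 ≈ 4.1818
Prorated total = (46 / 11) × 13 = 54.36 (to 2 dp)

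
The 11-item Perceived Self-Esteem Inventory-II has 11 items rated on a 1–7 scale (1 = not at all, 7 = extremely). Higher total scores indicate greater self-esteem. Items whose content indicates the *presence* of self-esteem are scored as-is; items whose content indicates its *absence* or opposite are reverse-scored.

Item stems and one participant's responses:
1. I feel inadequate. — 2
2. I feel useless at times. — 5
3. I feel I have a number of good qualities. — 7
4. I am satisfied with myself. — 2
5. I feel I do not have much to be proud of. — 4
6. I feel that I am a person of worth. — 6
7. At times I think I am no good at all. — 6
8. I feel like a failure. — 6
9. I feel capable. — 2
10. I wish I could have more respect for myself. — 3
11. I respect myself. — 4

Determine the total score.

43

Items 1, 2, 5, 7, 8, 10 describe the absence/opposite of self-esteem → reverse-score.
on a 1–7 scale, reversed = 8 − raw.
  item 1: 8 − 2 = 6
  item 2: 8 − 5 = 3
  item 3: 7
  item 4: 2
  item 5: 8 − 4 = 4
  item 6: 6
  item 7: 8 − 6 = 2
  item 8: 8 − 6 = 2
  item 9: 2
  item 10: 8 − 3 = 5
  item 11: 4
Total = 6 + 3 + 7 + 2 + 4 + 6 + 2 + 2 + 2 + 5 + 4 = 43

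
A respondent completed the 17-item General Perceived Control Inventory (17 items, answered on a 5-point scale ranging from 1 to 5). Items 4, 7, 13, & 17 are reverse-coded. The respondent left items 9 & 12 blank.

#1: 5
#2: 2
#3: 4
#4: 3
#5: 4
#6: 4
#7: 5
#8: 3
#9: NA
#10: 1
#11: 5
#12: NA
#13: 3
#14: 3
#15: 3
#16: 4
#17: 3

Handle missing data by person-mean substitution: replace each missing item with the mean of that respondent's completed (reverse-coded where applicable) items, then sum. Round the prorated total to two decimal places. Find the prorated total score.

Reverse-coded (reversed = (1+5) − raw = 6 − raw):
  item 4: 6 − 3 = 3
  item 7: 6 − 5 = 1
  item 13: 6 − 3 = 3
  item 17: 6 − 3 = 3
Completed scored items (15 of 17): 5, 2, 4, 3, 4, 4, 1, 3, 1, 5, 3, 3, 3, 4, 3; sum = 48.
Person mean = 48 / 15 ≈ 3.2000
Prorated total = (48 / 15) × 17 = 54.40 (to 2 dp)

54.40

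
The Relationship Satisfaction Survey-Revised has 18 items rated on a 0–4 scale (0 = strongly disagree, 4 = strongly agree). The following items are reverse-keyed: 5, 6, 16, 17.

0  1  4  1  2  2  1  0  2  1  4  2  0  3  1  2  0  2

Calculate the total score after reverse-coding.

Reverse-coded items (on a 0–4 scale, reversed = 4 − raw):
  item 5: 4 − 2 = 2
  item 6: 4 − 2 = 2
  item 16: 4 − 2 = 2
  item 17: 4 − 0 = 4
After reverse-coding: 0, 1, 4, 1, 2, 2, 1, 0, 2, 1, 4, 2, 0, 3, 1, 2, 4, 2
Total = 0 + 1 + 4 + 1 + 2 + 2 + 1 + 0 + 2 + 1 + 4 + 2 + 0 + 3 + 1 + 2 + 4 + 2 = 32

32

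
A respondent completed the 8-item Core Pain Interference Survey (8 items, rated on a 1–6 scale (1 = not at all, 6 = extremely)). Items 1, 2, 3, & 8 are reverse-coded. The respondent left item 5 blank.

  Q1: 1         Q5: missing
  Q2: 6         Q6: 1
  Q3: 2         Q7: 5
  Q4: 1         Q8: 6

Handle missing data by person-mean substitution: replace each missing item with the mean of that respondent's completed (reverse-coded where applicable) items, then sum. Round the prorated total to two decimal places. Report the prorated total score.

Reverse-coded (reversed = (1+6) − raw = 7 − raw):
  item 1: 7 − 1 = 6
  item 2: 7 − 6 = 1
  item 3: 7 − 2 = 5
  item 8: 7 − 6 = 1
Completed scored items (7 of 8): 6, 1, 5, 1, 1, 5, 1; sum = 20.
Person mean = 20 / 7 ≈ 2.8571
Prorated total = (20 / 7) × 8 = 22.86 (to 2 dp)

22.86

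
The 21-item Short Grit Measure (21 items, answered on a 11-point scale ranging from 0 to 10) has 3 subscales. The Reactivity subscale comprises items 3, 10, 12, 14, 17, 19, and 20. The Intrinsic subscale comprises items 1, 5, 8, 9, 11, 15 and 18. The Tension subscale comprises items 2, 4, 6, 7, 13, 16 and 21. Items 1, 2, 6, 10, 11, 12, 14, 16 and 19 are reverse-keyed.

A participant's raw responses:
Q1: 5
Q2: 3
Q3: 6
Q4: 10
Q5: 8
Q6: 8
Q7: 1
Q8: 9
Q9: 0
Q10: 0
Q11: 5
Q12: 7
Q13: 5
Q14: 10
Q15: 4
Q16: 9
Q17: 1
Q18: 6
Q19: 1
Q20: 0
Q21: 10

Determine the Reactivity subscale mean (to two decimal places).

Reactivity items: 3, 10, 12, 14, 17, 19, 20.
Of these, items 10, 12, 14, & 19 are reverse-keyed; reversed = (0+10) − raw = 10 − raw.
  item 3: 6
  item 10: 10 − 0 = 10
  item 12: 10 − 7 = 3
  item 14: 10 − 10 = 0
  item 17: 1
  item 19: 10 − 1 = 9
  item 20: 0
Sum = 6 + 10 + 3 + 0 + 1 + 9 + 0 = 29
Mean = 29 / 7 = 4.14

4.14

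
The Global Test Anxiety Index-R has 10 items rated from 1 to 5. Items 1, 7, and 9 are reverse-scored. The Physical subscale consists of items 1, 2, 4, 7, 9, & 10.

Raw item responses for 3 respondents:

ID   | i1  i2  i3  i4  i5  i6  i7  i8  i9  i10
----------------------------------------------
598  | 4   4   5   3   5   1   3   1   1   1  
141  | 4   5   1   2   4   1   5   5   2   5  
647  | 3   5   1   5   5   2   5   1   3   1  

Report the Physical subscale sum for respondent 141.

Respondent 141 raw: 4, 5, 1, 2, 4, 1, 5, 5, 2, 5.
Physical items: 1, 2, 4, 7, 9, 10.
Reverse-coded (reverse-coded value = 6 − response):
  item 1: 6 − 4 = 2
  item 2: 5
  item 4: 2
  item 7: 6 − 5 = 1
  item 9: 6 − 2 = 4
  item 10: 5
Sum = 2 + 5 + 2 + 1 + 4 + 5 = 19

19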